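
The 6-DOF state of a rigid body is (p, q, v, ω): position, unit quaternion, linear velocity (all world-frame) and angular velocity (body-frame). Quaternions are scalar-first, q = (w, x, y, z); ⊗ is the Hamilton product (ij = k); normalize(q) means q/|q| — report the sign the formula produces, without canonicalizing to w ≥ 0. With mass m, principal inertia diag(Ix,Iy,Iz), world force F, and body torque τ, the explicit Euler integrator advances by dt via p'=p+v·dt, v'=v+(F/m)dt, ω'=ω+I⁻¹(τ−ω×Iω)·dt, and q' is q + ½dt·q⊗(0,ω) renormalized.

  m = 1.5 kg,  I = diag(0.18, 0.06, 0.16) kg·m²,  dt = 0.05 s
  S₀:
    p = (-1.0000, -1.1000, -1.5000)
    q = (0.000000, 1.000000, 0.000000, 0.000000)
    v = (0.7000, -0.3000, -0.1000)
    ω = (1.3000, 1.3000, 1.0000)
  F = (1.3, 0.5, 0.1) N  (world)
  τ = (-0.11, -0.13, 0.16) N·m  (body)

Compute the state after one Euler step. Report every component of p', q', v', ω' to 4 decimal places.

p' = (-0.9650, -1.1150, -1.5050)
q' = (-0.0325, 0.9986, -0.0250, 0.0325)
v' = (0.7433, -0.2833, -0.0967)
ω' = (1.2333, 1.1700, 1.1134)

linear accel F/m = (0.8667, 0.3333, 0.0667)
p + v·dt = (-0.9650, -1.1150, -1.5050)
v + (F/m)dt = (0.7433, -0.2833, -0.0967)
(τ − ω×Iω)/I = (-1.3333, -2.6000, 2.2675)
ω' = ω + α·dt = (1.2333, 1.1700, 1.1134)
2q̇ = q⊗(0,ω) = (-1.3000000, 0.0000000, -1.0000000, 1.3000000)
updated quaternion q' = (-0.0325, 0.9986, -0.0250, 0.0325)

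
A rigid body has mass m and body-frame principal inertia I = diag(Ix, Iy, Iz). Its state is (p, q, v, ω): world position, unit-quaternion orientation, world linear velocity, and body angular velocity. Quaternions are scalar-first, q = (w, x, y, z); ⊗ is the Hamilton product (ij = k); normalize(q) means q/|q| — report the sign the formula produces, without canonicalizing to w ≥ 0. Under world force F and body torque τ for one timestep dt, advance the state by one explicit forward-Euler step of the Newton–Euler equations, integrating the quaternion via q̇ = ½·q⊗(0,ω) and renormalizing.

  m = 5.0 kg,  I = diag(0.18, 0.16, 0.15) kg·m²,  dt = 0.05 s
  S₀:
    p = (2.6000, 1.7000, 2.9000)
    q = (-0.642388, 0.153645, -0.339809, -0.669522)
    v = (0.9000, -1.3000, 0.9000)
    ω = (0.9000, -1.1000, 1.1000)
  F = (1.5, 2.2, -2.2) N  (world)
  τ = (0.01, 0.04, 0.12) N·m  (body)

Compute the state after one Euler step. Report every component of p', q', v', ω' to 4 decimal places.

p' = (2.6450, 1.6350, 2.9450)
q' = (-0.6361, 0.1113, -0.3411, -0.6831)
v' = (0.9150, -1.2780, 0.8780)
ω' = (0.8994, -1.0968, 1.1334)

precession coupling ω×(Iω) = (0.0121, 0.0297, 0.0198)
(τ − ω×Iω)/I = (-0.0117, 0.0644, 0.6680)
ω + α·dt = (0.8994, -1.0968, 1.1334)
2q̇ = q⊗(0,ω) = (0.2244038, -1.6884133, -0.0649525, -0.5698082)
updated quaternion q' = (-0.6361, 0.1113, -0.3411, -0.6831)
a = (0.3000, 0.4400, -0.4400)
new position p' = (2.6450, 1.6350, 2.9450)
v + (F/m)dt = (0.9150, -1.2780, 0.8780)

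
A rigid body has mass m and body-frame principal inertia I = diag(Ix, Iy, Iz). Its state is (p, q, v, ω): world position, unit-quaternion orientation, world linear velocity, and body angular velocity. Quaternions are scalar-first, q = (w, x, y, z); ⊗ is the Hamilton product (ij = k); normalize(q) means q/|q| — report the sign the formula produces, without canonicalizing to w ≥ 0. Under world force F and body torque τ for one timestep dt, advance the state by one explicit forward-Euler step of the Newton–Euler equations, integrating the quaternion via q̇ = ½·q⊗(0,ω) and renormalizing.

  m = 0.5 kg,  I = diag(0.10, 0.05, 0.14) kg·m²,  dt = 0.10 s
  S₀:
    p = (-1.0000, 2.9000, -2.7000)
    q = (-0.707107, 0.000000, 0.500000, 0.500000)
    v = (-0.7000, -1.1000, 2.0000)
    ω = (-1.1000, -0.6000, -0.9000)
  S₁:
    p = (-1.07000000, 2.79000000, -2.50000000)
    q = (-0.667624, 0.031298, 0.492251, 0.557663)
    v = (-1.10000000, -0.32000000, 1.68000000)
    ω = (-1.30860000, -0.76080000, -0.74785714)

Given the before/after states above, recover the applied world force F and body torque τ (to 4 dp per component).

velocity change Δv = (-0.40000000, 0.78000000, -0.32000000)
m·(v₁−v₀)/dt = (-2.0000, 3.9000, -1.6000)
rate change Δω = (-0.20860000, -0.16080000, 0.15214286)
ω₀×(Iω₀) = (0.0486, -0.0396, -0.0330)
τ = I·(Δω/dt) + ω₀×(Iω₀) = (-0.1600, -0.1200, 0.1800)

F = (-2.0000, 3.9000, -1.6000)
τ = (-0.1600, -0.1200, 0.1800)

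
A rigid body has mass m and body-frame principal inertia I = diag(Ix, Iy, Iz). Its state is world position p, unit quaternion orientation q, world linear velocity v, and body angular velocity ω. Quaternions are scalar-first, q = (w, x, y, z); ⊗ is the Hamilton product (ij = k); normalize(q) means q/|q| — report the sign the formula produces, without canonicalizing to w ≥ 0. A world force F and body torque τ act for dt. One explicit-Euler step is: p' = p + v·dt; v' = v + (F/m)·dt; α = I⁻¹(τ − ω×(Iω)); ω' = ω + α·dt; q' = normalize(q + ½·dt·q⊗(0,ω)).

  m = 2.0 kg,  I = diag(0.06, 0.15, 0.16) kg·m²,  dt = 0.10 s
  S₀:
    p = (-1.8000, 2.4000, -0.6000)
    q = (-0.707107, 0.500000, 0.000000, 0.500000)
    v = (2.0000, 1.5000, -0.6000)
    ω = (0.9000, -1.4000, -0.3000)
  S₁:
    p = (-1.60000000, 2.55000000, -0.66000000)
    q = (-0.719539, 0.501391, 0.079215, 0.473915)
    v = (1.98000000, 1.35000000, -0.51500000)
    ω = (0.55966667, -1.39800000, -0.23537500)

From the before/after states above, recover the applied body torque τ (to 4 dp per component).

rate change Δω = (-0.34033333, 0.00200000, 0.06462500)
gyro term ω₀×Iω₀ = (0.0042, 0.0270, -0.1134)
I·α + gyro = (-0.2000, 0.0300, -0.0100)

τ = (-0.2000, 0.0300, -0.0100)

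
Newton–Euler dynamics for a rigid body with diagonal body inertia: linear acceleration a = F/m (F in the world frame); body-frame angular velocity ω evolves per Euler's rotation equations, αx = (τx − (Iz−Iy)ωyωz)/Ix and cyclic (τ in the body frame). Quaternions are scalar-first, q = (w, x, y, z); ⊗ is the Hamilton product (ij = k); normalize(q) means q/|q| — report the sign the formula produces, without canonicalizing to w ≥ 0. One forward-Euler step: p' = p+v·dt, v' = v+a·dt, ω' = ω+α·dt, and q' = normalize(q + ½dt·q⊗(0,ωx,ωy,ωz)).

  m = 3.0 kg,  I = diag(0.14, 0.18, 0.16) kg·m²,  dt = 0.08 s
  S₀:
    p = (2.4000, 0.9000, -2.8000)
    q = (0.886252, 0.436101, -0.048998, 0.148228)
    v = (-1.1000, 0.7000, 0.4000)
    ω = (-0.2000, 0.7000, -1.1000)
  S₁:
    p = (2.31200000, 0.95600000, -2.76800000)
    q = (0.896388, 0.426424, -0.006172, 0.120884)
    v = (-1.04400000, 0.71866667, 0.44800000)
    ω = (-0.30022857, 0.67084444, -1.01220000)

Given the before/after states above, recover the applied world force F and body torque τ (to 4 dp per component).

F = (2.1000, 0.7000, 1.8000)
τ = (-0.1600, -0.0700, 0.1700)

velocity change Δv = (0.05600000, 0.01866667, 0.04800000)
applied force F = (2.1000, 0.7000, 1.8000)
rate change Δω = (-0.10022857, -0.02915556, 0.08780000)
ω₀×(Iω₀) = (0.0154, -0.0044, -0.0056)
applied torque τ = (-0.1600, -0.0700, 0.1700)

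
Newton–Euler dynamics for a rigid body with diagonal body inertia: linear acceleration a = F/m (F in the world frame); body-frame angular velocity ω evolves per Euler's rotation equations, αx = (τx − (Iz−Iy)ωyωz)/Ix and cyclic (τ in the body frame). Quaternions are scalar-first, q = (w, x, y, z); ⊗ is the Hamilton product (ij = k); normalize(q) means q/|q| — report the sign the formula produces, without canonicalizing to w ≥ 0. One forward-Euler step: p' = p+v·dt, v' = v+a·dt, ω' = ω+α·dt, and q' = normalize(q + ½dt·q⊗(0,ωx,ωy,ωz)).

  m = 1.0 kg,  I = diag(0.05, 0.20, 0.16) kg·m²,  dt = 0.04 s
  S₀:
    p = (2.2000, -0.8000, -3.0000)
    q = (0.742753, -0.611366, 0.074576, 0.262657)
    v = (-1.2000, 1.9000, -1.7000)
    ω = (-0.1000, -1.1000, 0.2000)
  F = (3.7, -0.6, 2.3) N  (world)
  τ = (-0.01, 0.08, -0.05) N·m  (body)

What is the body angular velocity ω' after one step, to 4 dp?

(τ − ω×Iω)/I = (-0.3760, 0.3890, -0.4156)
ω + α·dt = (-0.1150, -1.0844, 0.1834)

ω' = (-0.1150, -1.0844, 0.1834)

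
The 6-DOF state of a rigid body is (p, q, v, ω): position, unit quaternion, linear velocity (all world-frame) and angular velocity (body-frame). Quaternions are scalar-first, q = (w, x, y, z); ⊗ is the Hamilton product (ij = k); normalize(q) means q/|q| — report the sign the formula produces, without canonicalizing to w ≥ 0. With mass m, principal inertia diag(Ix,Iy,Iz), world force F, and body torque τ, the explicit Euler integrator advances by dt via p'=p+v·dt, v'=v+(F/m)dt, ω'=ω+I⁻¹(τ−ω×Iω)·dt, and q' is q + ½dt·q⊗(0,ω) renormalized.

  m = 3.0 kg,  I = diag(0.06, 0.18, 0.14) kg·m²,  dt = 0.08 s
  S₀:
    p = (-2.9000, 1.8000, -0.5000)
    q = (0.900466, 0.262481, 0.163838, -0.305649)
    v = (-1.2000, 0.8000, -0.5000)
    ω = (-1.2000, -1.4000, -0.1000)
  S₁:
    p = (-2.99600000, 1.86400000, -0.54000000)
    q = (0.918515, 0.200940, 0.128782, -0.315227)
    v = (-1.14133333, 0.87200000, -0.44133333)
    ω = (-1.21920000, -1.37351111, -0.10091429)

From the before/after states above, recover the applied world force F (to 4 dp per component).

F = (2.2000, 2.7000, 2.2000)

velocity change Δv = (0.05866667, 0.07200000, 0.05866667)
F = m·Δv/dt = (2.2000, 2.7000, 2.2000)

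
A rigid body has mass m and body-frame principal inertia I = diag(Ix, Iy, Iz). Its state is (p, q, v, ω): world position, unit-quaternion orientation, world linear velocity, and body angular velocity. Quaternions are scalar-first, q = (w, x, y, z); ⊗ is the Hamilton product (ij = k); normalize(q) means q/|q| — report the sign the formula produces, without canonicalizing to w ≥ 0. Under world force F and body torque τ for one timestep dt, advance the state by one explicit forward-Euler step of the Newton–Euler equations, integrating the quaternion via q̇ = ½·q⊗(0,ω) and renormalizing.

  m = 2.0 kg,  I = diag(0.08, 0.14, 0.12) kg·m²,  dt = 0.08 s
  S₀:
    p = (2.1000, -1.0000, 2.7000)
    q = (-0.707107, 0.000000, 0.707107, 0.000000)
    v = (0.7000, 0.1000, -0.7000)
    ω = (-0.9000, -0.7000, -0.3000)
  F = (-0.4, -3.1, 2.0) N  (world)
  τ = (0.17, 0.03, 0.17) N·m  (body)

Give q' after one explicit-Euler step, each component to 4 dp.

q' = (-0.6865, 0.0170, 0.7261, 0.0339)

q⊗(0,ω) = (0.4949749, 0.4242642, 0.4949749, 0.8485284)
q + ½dt·q⊗(0,ω), renormalized = (-0.6865, 0.0170, 0.7261, 0.0339)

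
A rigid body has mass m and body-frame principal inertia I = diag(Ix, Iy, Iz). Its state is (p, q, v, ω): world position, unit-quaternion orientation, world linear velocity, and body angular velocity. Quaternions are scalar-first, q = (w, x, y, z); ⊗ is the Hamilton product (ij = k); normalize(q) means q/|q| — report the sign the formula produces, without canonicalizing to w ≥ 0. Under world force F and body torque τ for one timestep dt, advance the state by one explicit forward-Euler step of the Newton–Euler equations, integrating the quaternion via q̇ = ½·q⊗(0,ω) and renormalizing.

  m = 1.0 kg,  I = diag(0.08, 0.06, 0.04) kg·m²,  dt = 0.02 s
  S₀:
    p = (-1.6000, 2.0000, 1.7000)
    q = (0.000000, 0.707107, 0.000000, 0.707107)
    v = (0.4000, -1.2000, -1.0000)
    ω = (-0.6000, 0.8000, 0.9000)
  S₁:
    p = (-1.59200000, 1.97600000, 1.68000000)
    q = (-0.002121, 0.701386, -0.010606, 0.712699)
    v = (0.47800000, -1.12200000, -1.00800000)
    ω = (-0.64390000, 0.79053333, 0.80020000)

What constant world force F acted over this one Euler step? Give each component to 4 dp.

v₁ − v₀ = (0.07800000, 0.07800000, -0.00800000)
m·(v₁−v₀)/dt = (3.9000, 3.9000, -0.4000)

F = (3.9000, 3.9000, -0.4000)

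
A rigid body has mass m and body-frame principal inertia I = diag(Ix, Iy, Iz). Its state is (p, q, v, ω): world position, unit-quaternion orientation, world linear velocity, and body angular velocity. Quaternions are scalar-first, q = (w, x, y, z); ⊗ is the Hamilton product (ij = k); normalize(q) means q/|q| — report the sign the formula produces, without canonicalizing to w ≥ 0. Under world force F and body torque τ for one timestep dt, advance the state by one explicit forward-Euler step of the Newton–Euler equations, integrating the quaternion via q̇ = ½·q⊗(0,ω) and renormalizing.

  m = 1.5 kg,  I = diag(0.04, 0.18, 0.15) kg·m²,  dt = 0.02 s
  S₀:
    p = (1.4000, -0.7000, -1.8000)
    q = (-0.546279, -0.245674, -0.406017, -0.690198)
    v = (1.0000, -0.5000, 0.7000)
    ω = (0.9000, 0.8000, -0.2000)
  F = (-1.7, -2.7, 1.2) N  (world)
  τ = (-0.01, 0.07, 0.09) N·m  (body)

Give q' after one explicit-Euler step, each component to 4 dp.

q' = (-0.5422, -0.2442, -0.4171, -0.6874)

2q̇ = q⊗(0,ω) = (0.4078806, 0.1417107, -1.1073362, 0.2781319)
updated quaternion q' = (-0.5422, -0.2442, -0.4171, -0.6874)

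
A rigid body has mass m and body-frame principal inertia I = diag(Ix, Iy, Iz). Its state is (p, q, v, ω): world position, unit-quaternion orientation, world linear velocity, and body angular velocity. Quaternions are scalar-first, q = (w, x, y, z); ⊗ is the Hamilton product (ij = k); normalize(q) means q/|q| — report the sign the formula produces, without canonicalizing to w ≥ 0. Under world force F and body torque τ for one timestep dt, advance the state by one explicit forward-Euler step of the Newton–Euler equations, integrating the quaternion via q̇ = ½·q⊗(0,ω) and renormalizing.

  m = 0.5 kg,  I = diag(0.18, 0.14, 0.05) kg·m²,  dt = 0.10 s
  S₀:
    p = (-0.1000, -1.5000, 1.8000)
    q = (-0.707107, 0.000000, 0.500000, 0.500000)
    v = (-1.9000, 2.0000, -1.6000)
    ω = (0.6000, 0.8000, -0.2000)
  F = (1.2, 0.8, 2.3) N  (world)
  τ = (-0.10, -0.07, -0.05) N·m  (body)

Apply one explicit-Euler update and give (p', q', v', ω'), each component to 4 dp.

ω×(Iω) gyroscopic = (0.0144, -0.0156, -0.0192)
α = I⁻¹(τ − ω×Iω) = (-0.6356, -0.3886, -0.6160)
ω' = ω + α·dt = (0.5364, 0.7611, -0.2616)
2q̇ = q⊗(0,ω) = (-0.3000000, -0.9242642, -0.2656856, -0.1585786)
updated quaternion q' = (-0.7212, -0.0462, 0.4861, 0.4914)
a = (2.4000, 1.6000, 4.6000)
p' = p + v·dt = (-0.2900, -1.3000, 1.6400)
v + (F/m)dt = (-1.6600, 2.1600, -1.1400)

p' = (-0.2900, -1.3000, 1.6400)
q' = (-0.7212, -0.0462, 0.4861, 0.4914)
v' = (-1.6600, 2.1600, -1.1400)
ω' = (0.5364, 0.7611, -0.2616)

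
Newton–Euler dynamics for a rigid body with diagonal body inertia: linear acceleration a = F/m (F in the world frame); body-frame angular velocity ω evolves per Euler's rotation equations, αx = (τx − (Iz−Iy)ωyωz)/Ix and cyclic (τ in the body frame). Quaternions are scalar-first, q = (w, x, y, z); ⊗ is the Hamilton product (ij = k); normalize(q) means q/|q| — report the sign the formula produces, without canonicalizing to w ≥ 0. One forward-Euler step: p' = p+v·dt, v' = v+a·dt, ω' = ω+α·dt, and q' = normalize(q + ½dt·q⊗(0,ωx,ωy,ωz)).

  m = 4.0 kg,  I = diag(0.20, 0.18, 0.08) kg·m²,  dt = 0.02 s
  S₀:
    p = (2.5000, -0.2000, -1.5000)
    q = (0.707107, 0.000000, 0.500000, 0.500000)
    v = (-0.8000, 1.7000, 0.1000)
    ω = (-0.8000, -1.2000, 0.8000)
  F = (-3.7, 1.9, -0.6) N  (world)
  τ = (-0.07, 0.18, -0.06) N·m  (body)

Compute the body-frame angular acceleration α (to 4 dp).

α = (-0.8300, 1.4267, -0.5100)

precession coupling ω×(Iω) = (0.0960, -0.0768, -0.0192)
(τ − ω×Iω)/I = (-0.8300, 1.4267, -0.5100)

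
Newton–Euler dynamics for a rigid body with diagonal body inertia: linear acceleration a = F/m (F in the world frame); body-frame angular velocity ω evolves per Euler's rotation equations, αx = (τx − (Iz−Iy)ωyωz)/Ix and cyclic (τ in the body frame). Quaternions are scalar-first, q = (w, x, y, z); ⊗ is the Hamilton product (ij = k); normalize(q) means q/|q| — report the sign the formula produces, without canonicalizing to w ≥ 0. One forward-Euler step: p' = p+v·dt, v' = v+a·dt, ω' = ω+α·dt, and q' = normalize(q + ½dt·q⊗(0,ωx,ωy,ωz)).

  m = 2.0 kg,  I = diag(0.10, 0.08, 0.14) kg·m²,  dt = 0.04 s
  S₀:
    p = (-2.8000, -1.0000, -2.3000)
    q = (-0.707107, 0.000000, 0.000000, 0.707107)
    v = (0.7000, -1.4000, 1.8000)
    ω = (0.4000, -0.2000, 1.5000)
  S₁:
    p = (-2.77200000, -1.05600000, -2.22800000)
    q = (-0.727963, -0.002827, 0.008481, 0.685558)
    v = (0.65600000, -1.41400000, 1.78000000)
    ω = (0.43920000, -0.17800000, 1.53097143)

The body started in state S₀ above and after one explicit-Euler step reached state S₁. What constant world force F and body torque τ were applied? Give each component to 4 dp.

F = (-2.2000, -0.7000, -1.0000)
τ = (0.0800, 0.0200, 0.1100)

ω₁ − ω₀ = (0.03920000, 0.02200000, 0.03097143)
ω₀×(Iω₀) = (-0.0180, -0.0240, 0.0016)
applied torque τ = (0.0800, 0.0200, 0.1100)
v₁ − v₀ = (-0.04400000, -0.01400000, -0.02000000)
applied force F = (-2.2000, -0.7000, -1.0000)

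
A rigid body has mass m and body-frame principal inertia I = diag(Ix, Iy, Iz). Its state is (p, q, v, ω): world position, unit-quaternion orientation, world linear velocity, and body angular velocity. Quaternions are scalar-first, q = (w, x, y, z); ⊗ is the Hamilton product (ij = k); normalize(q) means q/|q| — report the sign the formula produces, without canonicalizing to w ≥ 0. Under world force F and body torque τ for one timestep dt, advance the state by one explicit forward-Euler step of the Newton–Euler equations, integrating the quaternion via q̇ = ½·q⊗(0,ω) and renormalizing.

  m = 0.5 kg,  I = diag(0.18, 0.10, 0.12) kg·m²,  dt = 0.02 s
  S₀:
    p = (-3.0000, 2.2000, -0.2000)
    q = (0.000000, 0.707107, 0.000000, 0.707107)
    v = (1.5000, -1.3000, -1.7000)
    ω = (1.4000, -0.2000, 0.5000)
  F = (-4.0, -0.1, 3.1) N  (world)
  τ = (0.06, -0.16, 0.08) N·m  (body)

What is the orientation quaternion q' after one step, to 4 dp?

q' = (-0.0134, 0.7084, 0.0064, 0.7056)

Hamilton product q⊗(0,ω) = (-1.3435033, 0.1414214, 0.6363963, -0.1414214)
q' = normalize(q + ½dt·q⊗(0,ω)) = (-0.0134, 0.7084, 0.0064, 0.7056)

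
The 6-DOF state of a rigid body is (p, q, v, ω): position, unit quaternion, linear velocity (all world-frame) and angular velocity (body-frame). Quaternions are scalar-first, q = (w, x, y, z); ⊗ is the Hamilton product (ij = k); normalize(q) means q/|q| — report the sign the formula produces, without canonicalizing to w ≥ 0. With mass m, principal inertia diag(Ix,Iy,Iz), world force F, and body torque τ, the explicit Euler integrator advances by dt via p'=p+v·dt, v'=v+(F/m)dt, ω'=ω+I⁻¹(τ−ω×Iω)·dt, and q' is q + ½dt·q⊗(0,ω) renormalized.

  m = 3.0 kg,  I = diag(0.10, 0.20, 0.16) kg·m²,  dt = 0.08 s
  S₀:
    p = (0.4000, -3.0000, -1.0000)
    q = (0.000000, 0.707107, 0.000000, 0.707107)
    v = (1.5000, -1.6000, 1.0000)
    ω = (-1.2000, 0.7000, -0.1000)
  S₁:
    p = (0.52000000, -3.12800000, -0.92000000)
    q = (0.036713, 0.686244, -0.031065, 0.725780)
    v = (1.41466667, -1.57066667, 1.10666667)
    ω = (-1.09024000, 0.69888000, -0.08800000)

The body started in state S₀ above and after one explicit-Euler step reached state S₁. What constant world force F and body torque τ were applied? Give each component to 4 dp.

F = (-3.2000, 1.1000, 4.0000)
τ = (0.1400, -0.0100, -0.0600)

Δω = ω₁−ω₀ = (0.10976000, -0.00112000, 0.01200000)
precession coupling = (0.0028, -0.0072, -0.0840)
applied torque τ = (0.1400, -0.0100, -0.0600)
Δv = v₁−v₀ = (-0.08533333, 0.02933333, 0.10666667)
F = m·Δv/dt = (-3.2000, 1.1000, 4.0000)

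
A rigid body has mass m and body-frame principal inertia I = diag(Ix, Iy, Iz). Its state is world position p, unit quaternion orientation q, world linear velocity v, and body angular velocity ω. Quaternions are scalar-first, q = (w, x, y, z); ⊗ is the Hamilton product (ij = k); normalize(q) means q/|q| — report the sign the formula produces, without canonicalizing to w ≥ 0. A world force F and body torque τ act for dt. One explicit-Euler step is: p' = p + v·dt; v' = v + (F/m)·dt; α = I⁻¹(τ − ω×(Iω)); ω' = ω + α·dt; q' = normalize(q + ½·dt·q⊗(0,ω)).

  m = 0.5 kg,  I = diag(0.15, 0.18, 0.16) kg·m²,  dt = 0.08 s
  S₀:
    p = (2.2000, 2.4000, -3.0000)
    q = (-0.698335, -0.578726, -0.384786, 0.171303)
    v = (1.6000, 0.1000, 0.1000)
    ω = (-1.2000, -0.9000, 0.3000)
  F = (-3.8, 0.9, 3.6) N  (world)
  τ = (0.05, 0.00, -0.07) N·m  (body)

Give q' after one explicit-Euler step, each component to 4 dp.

q⊗(0,ω) = (-1.0921695, 0.8767389, 0.5965557, -0.1503903)
q' = normalize(q + ½dt·q⊗(0,ω)) = (-0.7406, -0.5426, -0.3602, 0.1650)

q' = (-0.7406, -0.5426, -0.3602, 0.1650)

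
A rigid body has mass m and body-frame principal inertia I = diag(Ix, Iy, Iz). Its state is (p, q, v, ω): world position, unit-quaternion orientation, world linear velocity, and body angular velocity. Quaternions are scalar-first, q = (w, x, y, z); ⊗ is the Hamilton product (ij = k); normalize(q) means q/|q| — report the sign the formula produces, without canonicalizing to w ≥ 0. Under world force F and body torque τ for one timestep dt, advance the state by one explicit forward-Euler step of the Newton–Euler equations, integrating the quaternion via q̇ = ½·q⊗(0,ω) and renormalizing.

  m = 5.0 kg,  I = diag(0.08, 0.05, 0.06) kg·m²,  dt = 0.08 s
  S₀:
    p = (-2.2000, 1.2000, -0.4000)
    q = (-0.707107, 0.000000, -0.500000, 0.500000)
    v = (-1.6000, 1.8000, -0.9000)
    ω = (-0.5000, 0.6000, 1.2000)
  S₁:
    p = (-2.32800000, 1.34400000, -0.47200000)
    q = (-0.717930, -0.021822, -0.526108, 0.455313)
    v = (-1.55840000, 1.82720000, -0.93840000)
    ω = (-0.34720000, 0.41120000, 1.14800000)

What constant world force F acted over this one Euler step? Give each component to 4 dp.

v₁ − v₀ = (0.04160000, 0.02720000, -0.03840000)
applied force F = (2.6000, 1.7000, -2.4000)

F = (2.6000, 1.7000, -2.4000)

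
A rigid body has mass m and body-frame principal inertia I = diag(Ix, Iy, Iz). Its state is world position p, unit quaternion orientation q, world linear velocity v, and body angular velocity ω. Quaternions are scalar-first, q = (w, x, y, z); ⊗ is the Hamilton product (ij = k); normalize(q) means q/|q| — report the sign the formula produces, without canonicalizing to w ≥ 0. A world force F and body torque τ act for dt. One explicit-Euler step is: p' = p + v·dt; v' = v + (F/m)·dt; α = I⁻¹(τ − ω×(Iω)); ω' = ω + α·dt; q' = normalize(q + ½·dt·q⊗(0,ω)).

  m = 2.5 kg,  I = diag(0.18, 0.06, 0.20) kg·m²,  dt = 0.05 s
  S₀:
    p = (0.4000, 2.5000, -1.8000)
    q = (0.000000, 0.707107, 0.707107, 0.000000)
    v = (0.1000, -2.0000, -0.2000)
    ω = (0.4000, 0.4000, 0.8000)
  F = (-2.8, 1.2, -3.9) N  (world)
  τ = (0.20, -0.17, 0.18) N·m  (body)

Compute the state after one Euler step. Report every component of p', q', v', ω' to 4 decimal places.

gyro term ω×Iω = (0.0448, -0.0064, -0.0192)
(τ − ω×Iω)/I = (0.8622, -2.7267, 0.9960)
new body rate ω' = (0.4431, 0.2637, 0.8498)
q⊗(0,ω) = (-0.5656856, 0.5656856, -0.5656856, 0.0000000)
updated quaternion q' = (-0.0141, 0.7210, 0.6928, 0.0000)
p' = p + v·dt = (0.4050, 2.4000, -1.8100)
v + (F/m)dt = (0.0440, -1.9760, -0.2780)

p' = (0.4050, 2.4000, -1.8100)
q' = (-0.0141, 0.7210, 0.6928, 0.0000)
v' = (0.0440, -1.9760, -0.2780)
ω' = (0.4431, 0.2637, 0.8498)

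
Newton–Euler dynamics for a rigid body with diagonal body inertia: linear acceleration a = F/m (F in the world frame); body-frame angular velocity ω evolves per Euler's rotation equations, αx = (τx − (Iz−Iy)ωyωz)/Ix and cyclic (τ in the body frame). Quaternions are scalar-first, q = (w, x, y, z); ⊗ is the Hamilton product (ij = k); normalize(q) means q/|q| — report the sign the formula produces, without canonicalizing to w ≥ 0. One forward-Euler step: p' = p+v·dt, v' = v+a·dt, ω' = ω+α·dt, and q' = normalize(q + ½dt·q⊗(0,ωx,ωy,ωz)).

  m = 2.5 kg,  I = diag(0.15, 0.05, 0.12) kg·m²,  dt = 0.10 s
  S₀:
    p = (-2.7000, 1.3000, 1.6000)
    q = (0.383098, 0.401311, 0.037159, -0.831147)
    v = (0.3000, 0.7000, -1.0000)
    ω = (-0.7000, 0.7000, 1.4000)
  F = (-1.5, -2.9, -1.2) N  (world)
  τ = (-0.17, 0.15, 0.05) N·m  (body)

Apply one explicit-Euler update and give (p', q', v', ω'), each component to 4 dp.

a = (-0.6000, -1.1600, -0.4800)
p + v·dt = (-2.6700, 1.3700, 1.5000)
v + (F/m)dt = (0.2400, 0.5840, -1.0480)
gyro term ω×Iω = (0.0686, -0.0294, 0.0490)
α = I⁻¹(τ − ω×Iω) = (-1.5907, 3.5880, 0.0083)
new body rate ω' = (-0.8591, 1.0588, 1.4008)
Hamilton product q⊗(0,ω) = (1.4185122, 0.3656569, 0.2881361, 0.8432662)
updated quaternion q' = (0.4524, 0.4181, 0.0514, -0.7861)

p' = (-2.6700, 1.3700, 1.5000)
q' = (0.4524, 0.4181, 0.0514, -0.7861)
v' = (0.2400, 0.5840, -1.0480)
ω' = (-0.8591, 1.0588, 1.4008)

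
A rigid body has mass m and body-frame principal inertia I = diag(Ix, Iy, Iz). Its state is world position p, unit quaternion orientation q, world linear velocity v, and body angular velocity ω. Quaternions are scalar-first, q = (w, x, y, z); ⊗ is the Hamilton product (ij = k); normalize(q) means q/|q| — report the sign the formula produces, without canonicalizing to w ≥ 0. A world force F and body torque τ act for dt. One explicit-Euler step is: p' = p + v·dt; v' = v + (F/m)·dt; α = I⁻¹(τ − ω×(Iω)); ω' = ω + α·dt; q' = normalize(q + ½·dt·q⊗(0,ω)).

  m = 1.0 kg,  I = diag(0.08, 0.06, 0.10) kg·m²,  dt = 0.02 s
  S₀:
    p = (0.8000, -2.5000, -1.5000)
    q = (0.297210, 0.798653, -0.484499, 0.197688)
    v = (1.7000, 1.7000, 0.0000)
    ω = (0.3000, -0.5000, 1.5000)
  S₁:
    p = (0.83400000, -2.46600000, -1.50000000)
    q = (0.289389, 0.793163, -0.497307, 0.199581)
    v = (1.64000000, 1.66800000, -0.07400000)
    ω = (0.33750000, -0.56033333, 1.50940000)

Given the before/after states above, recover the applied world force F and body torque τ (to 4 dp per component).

velocity change Δv = (-0.06000000, -0.03200000, -0.07400000)
F = m·Δv/dt = (-3.0000, -1.6000, -3.7000)
ω₁ − ω₀ = (0.03750000, -0.06033333, 0.00940000)
I·α + gyro = (0.1200, -0.1900, 0.0500)

F = (-3.0000, -1.6000, -3.7000)
τ = (0.1200, -0.1900, 0.0500)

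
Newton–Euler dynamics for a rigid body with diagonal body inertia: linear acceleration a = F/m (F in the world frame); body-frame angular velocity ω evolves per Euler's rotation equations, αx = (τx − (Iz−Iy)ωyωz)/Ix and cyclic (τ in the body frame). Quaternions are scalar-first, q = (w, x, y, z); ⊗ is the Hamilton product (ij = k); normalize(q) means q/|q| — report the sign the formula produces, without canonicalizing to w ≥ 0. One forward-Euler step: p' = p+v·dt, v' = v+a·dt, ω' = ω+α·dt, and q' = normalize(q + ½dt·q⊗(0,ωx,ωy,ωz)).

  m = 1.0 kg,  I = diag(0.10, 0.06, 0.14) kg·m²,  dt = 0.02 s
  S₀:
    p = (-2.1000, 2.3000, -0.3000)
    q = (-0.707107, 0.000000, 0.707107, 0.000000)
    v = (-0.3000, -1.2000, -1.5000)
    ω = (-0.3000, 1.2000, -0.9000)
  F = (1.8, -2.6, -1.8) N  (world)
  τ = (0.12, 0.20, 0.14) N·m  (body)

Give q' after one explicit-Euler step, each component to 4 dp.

q' = (-0.7155, -0.0042, 0.6985, 0.0085)

Hamilton product q⊗(0,ω) = (-0.8485284, -0.4242642, -0.8485284, 0.8485284)
q + ½dt·q⊗(0,ω), renormalized = (-0.7155, -0.0042, 0.6985, 0.0085)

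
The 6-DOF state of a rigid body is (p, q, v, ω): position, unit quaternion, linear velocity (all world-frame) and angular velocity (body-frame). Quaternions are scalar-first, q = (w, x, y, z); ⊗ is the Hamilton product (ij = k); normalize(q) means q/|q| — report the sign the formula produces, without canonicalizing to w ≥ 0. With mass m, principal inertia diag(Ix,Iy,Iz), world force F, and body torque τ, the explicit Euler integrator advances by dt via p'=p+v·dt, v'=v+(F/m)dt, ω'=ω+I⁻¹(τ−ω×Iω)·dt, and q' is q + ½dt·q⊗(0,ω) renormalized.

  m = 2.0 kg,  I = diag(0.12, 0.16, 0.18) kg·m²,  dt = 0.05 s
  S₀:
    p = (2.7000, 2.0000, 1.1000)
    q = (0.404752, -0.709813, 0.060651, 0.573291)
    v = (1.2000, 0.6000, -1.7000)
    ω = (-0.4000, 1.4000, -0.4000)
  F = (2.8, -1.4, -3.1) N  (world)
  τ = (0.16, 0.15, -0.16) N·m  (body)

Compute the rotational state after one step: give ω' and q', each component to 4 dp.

gyro term ω×Iω = (-0.0112, -0.0096, -0.0224)
angular accel α = (1.4267, 0.9975, -0.7644)
new body rate ω' = (-0.3287, 1.4499, -0.4382)
q⊗(0,ω) = (-0.1395202, -0.9887686, 0.0534112, -1.1313786)
q' = normalize(q + ½dt·q⊗(0,ω)) = (0.4010, -0.7340, 0.0619, 0.5446)

ω' = (-0.3287, 1.4499, -0.4382)
q' = (0.4010, -0.7340, 0.0619, 0.5446)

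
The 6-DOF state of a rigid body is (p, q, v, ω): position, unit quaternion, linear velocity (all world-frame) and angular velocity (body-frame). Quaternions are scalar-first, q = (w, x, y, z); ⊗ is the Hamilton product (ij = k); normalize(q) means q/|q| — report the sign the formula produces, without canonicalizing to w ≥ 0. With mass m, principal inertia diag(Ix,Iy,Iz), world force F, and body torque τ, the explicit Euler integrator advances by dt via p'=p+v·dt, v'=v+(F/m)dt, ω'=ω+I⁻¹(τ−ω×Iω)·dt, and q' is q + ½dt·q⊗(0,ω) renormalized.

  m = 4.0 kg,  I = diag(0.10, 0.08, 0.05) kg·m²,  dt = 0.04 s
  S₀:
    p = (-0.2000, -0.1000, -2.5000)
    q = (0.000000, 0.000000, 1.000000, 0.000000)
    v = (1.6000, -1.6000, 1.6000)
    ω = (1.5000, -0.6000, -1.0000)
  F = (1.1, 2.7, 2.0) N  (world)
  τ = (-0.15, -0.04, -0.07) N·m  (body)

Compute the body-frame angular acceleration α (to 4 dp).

ω×(Iω) gyroscopic = (-0.0180, -0.0750, 0.0180)
α = I⁻¹(τ − ω×Iω) = (-1.3200, 0.4375, -1.7600)

α = (-1.3200, 0.4375, -1.7600)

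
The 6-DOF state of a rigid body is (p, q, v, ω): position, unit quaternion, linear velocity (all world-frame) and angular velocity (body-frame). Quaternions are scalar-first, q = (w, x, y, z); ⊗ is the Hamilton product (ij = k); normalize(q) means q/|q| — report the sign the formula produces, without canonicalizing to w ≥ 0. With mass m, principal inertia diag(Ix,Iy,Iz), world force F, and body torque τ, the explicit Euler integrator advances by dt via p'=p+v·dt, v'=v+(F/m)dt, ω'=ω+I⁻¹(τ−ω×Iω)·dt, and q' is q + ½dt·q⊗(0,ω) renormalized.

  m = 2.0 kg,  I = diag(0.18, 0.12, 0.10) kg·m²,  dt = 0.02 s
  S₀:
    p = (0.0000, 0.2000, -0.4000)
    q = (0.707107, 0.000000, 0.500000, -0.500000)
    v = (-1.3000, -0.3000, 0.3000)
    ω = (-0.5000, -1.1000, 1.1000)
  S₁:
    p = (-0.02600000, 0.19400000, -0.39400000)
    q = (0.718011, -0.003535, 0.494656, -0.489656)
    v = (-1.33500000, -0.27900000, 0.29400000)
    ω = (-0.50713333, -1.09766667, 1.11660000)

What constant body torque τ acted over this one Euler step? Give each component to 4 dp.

τ = (-0.0400, -0.0300, 0.0500)

Δω = ω₁−ω₀ = (-0.00713333, 0.00233333, 0.01660000)
I·α + gyro = (-0.0400, -0.0300, 0.0500)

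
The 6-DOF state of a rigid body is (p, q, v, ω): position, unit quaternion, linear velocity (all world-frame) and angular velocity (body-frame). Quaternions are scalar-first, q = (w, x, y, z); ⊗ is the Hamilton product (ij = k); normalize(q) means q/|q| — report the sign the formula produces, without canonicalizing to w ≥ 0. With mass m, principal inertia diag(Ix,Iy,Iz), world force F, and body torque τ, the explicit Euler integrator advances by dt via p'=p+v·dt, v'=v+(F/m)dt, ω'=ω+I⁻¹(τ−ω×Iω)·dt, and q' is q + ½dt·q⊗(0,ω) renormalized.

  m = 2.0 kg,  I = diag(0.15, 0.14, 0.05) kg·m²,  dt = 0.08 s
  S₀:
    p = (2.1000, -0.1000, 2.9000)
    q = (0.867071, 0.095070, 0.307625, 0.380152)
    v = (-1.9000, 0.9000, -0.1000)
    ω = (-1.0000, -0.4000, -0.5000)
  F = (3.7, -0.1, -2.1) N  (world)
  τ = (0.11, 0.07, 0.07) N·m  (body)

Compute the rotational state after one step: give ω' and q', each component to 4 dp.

(τ − ω×Iω)/I = (0.8533, 0.1429, 1.4800)
new body rate ω' = (-0.9317, -0.3886, -0.3816)
q⊗(0,ω) = (0.4081960, -0.8688227, -0.6794454, -0.1639385)
q' = normalize(q + ½dt·q⊗(0,ω)) = (0.8824, 0.0602, 0.2801, 0.3732)

ω' = (-0.9317, -0.3886, -0.3816)
q' = (0.8824, 0.0602, 0.2801, 0.3732)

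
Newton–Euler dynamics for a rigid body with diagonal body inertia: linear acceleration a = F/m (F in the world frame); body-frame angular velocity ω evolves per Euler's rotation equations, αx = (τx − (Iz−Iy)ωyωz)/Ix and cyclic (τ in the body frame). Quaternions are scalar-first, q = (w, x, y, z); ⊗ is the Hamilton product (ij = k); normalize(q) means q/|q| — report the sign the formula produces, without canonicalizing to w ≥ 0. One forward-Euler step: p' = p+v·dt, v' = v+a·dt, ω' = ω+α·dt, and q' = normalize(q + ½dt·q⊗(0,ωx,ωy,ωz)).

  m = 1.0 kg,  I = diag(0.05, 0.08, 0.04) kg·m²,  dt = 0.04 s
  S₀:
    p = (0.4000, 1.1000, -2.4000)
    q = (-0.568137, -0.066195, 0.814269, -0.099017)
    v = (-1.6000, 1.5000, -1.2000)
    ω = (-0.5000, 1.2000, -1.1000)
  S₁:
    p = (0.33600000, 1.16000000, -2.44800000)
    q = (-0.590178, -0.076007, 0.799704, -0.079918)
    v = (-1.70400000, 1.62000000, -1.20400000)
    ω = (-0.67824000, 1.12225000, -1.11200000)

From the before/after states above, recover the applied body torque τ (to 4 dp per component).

ω₁ − ω₀ = (-0.17824000, -0.07775000, -0.01200000)
ω₀×(Iω₀) = (0.0528, 0.0055, -0.0180)
I·α + gyro = (-0.1700, -0.1500, -0.0300)

τ = (-0.1700, -0.1500, -0.0300)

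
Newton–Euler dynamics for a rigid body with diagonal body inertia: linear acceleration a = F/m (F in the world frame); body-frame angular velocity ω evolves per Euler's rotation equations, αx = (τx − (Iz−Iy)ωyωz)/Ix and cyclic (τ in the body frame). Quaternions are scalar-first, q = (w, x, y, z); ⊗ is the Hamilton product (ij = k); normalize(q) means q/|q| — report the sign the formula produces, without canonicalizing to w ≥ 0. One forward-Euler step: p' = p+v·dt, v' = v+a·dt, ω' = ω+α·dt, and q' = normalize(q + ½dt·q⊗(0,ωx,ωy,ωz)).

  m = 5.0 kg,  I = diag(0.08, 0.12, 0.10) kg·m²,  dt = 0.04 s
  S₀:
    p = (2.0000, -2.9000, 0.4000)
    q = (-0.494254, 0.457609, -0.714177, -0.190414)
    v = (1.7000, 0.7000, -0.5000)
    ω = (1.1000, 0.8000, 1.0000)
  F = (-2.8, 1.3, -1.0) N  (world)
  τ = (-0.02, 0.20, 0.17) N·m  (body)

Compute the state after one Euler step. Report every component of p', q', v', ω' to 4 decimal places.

a = (-0.5600, 0.2600, -0.2000)
p' = p + v·dt = (2.0680, -2.8720, 0.3800)
v + (F/m)dt = (1.6776, 0.7104, -0.5080)
gyro term ω×Iω = (-0.0160, -0.0220, 0.0352)
angular accel α = (-0.0500, 1.8500, 1.3480)
new body rate ω' = (1.0980, 0.8740, 1.0539)
q⊗(0,ω) = (0.2583857, -1.1055252, -1.0624676, 0.6574279)
q + ½dt·q⊗(0,ω), renormalized = (-0.4888, 0.4353, -0.7350, -0.1772)

p' = (2.0680, -2.8720, 0.3800)
q' = (-0.4888, 0.4353, -0.7350, -0.1772)
v' = (1.6776, 0.7104, -0.5080)
ω' = (1.0980, 0.8740, 1.0539)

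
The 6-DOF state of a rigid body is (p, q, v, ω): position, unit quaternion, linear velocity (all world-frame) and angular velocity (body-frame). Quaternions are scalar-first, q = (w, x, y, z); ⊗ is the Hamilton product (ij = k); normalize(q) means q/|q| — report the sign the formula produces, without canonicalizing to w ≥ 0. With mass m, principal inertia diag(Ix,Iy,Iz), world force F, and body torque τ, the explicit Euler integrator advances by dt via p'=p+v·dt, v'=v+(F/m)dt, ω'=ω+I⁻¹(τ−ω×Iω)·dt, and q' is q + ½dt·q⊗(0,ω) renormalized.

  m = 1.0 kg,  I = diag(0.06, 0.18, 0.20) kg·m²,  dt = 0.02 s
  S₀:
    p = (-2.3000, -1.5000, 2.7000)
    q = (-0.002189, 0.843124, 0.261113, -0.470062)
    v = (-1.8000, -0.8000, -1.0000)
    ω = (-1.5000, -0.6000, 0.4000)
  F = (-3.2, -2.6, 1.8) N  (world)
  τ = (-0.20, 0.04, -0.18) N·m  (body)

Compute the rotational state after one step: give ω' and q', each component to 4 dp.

angular accel α = (-3.2533, -0.2444, -1.4400)
ω + α·dt = (-1.5651, -0.6049, 0.3712)
2q̇ = q⊗(0,ω) = (1.6093786, -0.1743085, 0.3691568, -0.1150805)
updated quaternion q' = (0.0139, 0.8413, 0.2648, -0.4711)

ω' = (-1.5651, -0.6049, 0.3712)
q' = (0.0139, 0.8413, 0.2648, -0.4711)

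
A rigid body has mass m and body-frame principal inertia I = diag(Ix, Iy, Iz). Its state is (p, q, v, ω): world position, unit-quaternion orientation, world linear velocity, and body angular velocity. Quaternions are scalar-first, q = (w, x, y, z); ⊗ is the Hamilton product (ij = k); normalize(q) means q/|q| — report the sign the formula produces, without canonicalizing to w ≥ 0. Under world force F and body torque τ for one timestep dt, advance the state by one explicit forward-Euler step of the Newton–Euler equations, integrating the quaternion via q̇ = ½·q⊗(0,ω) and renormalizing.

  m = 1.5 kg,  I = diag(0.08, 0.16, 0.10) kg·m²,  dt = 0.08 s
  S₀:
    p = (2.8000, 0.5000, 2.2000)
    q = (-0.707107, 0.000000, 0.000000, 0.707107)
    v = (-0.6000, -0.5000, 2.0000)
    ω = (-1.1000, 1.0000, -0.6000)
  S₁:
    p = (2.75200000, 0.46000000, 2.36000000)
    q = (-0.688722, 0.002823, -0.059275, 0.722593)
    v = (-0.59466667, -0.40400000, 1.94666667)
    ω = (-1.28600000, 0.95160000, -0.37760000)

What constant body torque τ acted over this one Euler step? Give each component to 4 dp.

Δω = ω₁−ω₀ = (-0.18600000, -0.04840000, 0.22240000)
ω₀×(Iω₀) = (0.0360, -0.0132, -0.0880)
I·α + gyro = (-0.1500, -0.1100, 0.1900)

τ = (-0.1500, -0.1100, 0.1900)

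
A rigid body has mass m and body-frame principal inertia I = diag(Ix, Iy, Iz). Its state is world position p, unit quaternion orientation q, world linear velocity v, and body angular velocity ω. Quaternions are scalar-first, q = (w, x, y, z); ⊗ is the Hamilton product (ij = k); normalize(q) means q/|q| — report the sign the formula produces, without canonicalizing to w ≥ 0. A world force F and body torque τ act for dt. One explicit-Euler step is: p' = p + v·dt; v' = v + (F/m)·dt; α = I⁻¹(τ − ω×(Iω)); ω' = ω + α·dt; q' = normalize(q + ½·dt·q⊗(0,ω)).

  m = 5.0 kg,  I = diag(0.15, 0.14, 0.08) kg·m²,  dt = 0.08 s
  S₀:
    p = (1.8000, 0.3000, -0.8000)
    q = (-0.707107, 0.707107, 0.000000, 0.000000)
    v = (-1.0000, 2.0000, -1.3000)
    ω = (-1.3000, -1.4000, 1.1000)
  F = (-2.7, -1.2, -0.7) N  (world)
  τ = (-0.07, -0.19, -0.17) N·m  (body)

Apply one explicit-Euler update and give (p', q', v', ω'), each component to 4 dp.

p' = p + v·dt = (1.7200, 0.4600, -0.9040)
v' = v + a·dt = (-1.0432, 1.9808, -1.3112)
precession coupling ω×(Iω) = (0.0924, -0.1001, -0.0182)
(τ − ω×Iω)/I = (-1.0827, -0.6421, -1.8975)
ω' = ω + α·dt = (-1.3866, -1.4514, 0.9482)
Hamilton product q⊗(0,ω) = (0.9192391, 0.9192391, 0.2121321, -1.7677675)
updated quaternion q' = (-0.6677, 0.7410, 0.0085, -0.0704)

p' = (1.7200, 0.4600, -0.9040)
q' = (-0.6677, 0.7410, 0.0085, -0.0704)
v' = (-1.0432, 1.9808, -1.3112)
ω' = (-1.3866, -1.4514, 0.9482)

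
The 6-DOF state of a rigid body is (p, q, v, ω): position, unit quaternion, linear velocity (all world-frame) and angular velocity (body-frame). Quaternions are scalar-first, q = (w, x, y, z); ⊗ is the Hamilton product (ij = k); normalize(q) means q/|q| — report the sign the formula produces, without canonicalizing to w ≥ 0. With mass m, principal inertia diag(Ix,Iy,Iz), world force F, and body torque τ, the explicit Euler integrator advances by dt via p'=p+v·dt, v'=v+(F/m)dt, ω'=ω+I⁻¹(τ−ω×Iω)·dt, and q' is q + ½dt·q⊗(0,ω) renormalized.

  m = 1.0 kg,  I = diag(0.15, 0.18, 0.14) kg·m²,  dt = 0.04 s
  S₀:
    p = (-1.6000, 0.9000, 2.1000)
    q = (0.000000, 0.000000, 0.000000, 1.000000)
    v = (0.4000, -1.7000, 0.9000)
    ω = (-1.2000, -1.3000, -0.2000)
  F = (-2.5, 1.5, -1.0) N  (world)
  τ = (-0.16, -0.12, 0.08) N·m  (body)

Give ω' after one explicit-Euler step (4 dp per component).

gyro term ω×Iω = (-0.0104, 0.0024, 0.0468)
(τ − ω×Iω)/I = (-0.9973, -0.6800, 0.2371)
ω' = ω + α·dt = (-1.2399, -1.3272, -0.1905)

ω' = (-1.2399, -1.3272, -0.1905)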